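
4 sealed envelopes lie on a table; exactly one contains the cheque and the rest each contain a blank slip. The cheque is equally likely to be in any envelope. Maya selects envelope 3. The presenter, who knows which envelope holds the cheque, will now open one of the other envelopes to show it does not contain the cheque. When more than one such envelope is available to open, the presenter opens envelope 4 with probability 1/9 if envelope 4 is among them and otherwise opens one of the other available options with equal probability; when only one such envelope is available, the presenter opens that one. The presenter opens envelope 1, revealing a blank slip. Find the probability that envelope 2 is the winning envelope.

16/33

Consider each possible location of the cheque in turn.
If it is in envelope 1 (prior 1/4): the presenter opened envelope 1, so this case is ruled out; weight (1/4)·0 = 0.
If it is in envelope 2 (prior 1/4): envelope 4 is available but not opened, probability 8/9; weight (1/4)·(8/9) = 2/9.
If it is in envelope 3 (prior 1/4): envelope 4 is available but not opened; envelope 1 gets probability (1 − 1/9)/2 = 4/9; weight (1/4)·(4/9) = 1/9.
If it is in envelope 4 (prior 1/4): envelope 4 holds the prize so is unavailable; the presenter chooses uniformly among the 2 others, probability 1/2; weight (1/4)·(1/2) = 1/8.
The weights sum to 11/24.
So P(the cheque in envelope 2 | the presenter opened envelope 1) = (2/9) / (11/24) = 16/33.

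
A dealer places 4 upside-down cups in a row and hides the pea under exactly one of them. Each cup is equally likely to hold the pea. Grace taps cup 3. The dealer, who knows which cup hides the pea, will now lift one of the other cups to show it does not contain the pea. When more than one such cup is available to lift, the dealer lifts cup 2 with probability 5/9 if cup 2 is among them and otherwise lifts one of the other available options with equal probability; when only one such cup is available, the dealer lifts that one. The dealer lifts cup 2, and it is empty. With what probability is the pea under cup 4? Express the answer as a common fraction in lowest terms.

1/3

Consider each possible location of the pea in turn.
If it is under any of cups 1, 3, and 4 (prior 1/4 each): cup 2 is available, opened with probability 5/9; weight (1/4)·(5/9) = 5/36 each.
If it is under cup 2 (prior 1/4): the dealer opened cup 2, so this case is ruled out; weight (1/4)·0 = 0.
The weights sum to 5/12.
So P(the pea under cup 4 | the dealer opened cup 2) = (5/36) / (5/12) = 1/3.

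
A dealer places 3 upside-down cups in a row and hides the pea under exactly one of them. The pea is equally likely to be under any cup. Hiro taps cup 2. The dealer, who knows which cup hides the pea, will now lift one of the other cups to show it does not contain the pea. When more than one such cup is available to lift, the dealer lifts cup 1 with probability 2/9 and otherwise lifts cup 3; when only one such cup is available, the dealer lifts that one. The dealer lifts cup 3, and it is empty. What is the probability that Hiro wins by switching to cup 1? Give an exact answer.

9/16

Consider each possible location of the pea in turn.
If it is under cup 1 (prior 1/3): only cup 3 is available, probability 1; weight (1/3)·1 = 1/3.
If it is under cup 2 (prior 1/3): cup 1 is available but not opened, probability 7/9; weight (1/3)·(7/9) = 7/27.
If it is under cup 3 (prior 1/3): the dealer opened cup 3, so this case is ruled out; weight (1/3)·0 = 0.
The weights sum to 16/27.
So P(the pea under cup 1 | the dealer opened cup 3) = (1/3) / (16/27) = 9/16.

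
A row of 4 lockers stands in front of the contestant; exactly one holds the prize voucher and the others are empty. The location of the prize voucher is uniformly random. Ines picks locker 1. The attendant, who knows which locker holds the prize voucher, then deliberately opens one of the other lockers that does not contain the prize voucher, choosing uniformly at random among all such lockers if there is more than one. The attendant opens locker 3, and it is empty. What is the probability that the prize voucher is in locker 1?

1/4

Consider each possible location of the prize voucher in turn.
If it is in locker 1 (prior 1/4): the attendant has 3 equally likely choices, so probability 1/3; weight (1/4)·(1/3) = 1/12.
If it is in either of lockers 2 and 4 (prior 1/4 each): the attendant has 2 equally likely choices, so probability 1/2; weight (1/4)·(1/2) = 1/8 each.
If it is in locker 3 (prior 1/4): the attendant opened locker 3, so this case is ruled out; weight (1/4)·0 = 0.
The weights sum to 1/3.
So P(the prize voucher in locker 1 | the attendant opened locker 3) = (1/12) / (1/3) = 1/4.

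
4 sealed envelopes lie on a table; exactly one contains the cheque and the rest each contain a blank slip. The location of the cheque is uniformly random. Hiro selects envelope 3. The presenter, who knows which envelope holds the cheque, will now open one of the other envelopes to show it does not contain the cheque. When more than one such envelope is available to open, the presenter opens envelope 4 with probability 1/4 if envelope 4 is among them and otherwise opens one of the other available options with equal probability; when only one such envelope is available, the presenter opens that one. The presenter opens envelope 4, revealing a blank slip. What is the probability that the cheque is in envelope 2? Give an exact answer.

1/3

Apply Bayes' rule, conditioning on where the cheque actually is.
If it is in any of envelopes 1, 2, and 3 (prior 1/4 each): envelope 4 is available, opened with probability 1/4; weight (1/4)·(1/4) = 1/16 each.
If it is in envelope 4 (prior 1/4): the presenter opened envelope 4, so this case is ruled out; weight (1/4)·0 = 0.
The weights sum to 3/16.
So P(the cheque in envelope 2 | the presenter opened envelope 4) = (1/16) / (3/16) = 1/3.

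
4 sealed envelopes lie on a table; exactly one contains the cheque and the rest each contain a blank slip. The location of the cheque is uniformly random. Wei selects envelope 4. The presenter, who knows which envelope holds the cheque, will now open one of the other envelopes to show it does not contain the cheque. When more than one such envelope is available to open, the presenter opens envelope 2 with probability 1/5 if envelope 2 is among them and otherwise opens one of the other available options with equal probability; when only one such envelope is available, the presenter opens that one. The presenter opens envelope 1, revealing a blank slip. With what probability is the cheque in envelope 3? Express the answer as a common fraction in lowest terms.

Consider each possible location of the cheque in turn.
If it is in envelope 1 (prior 1/4): the presenter opened envelope 1, so this case is ruled out; weight (1/4)·0 = 0.
If it is in envelope 2 (prior 1/4): envelope 2 holds the prize so is unavailable; the presenter chooses uniformly among the 2 others, probability 1/2; weight (1/4)·(1/2) = 1/8.
If it is in envelope 3 (prior 1/4): envelope 2 is available but not opened, probability 4/5; weight (1/4)·(4/5) = 1/5.
If it is in envelope 4 (prior 1/4): envelope 2 is available but not opened; envelope 1 gets probability (1 − 1/5)/2 = 2/5; weight (1/4)·(2/5) = 1/10.
The weights sum to 17/40.
So P(the cheque in envelope 3 | the presenter opened envelope 1) = (1/5) / (17/40) = 8/17.

8/17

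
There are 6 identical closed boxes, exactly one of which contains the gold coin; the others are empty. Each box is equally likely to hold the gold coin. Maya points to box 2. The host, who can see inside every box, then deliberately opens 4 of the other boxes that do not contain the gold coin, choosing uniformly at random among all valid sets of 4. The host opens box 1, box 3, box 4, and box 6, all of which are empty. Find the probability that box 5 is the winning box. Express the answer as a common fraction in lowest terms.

Consider each possible location of the gold coin in turn.
If it is in any of boxes 1, 3, 4, and 6 (prior 1/6 each): that box was opened and seen not to hold the prize — ruled out; weight (1/6)·0 = 0 each.
If it is in box 2 (prior 1/6): the host has 5 equally likely choices, so probability 1/5; weight (1/6)·(1/5) = 1/30.
If it is in box 5 (prior 1/6): the host has no choice, probability 1; weight (1/6)·1 = 1/6.
The weights sum to 1/5.
So P(the gold coin in box 5 | the host opened box 1, box 3, box 4, and box 6) = (1/6) / (1/5) = 5/6.

5/6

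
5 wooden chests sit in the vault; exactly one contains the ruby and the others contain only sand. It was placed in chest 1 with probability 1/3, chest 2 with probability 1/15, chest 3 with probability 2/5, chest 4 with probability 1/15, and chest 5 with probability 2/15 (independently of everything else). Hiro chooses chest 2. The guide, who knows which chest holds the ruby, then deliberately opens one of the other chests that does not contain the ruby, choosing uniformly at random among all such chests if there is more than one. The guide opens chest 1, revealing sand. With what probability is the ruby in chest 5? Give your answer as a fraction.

8/39

Condition on the true location of the ruby.
If it is in chest 1 (prior 1/3): the guide opened chest 1, so this case is ruled out; weight (1/3)·0 = 0.
If it is in chest 2 (prior 1/15): the guide has 4 equally likely choices, so probability 1/4; weight (1/15)·(1/4) = 1/60.
If it is in chest 3 (prior 2/5): the guide has 3 equally likely choices, so probability 1/3; weight (2/5)·(1/3) = 2/15.
If it is in chest 4 (prior 1/15): the guide has 3 equally likely choices, so probability 1/3; weight (1/15)·(1/3) = 1/45.
If it is in chest 5 (prior 2/15): the guide has 3 equally likely choices, so probability 1/3; weight (2/15)·(1/3) = 2/45.
The weights sum to 13/60.
So P(the ruby in chest 5 | the guide opened chest 1) = (2/45) / (13/60) = 8/39.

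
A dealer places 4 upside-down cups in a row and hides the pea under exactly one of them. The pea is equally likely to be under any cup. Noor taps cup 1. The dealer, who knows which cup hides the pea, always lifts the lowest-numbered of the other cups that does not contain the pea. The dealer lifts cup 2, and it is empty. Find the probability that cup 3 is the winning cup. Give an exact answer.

1/3

Consider each possible location of the pea in turn.
If it is under any of cups 1, 3, and 4 (prior 1/4 each): cup 2 is the lowest-numbered option available, probability 1; weight (1/4)·1 = 1/4 each.
If it is under cup 2 (prior 1/4): the dealer opened cup 2, so this case is ruled out; weight (1/4)·0 = 0.
The weights sum to 3/4.
So P(the pea under cup 3 | the dealer opened cup 2) = (1/4) / (3/4) = 1/3.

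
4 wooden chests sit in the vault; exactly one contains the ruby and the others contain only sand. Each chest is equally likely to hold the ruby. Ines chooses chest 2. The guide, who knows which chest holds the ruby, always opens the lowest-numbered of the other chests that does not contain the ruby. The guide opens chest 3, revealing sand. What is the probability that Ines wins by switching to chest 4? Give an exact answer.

Consider each possible location of the ruby in turn.
If it is in chest 1 (prior 1/4): chest 3 is the lowest-numbered option available, probability 1; weight (1/4)·1 = 1/4.
If it is in either of chests 2 and 4 (prior 1/4 each): the guide would have opened chest 1 instead, probability 0; weight (1/4)·0 = 0 each.
If it is in chest 3 (prior 1/4): the guide opened chest 3, so this case is ruled out; weight (1/4)·0 = 0.
The weights sum to 1/4.
So P(the ruby in chest 4 | the guide opened chest 3) = 0 / (1/4) = 0.

0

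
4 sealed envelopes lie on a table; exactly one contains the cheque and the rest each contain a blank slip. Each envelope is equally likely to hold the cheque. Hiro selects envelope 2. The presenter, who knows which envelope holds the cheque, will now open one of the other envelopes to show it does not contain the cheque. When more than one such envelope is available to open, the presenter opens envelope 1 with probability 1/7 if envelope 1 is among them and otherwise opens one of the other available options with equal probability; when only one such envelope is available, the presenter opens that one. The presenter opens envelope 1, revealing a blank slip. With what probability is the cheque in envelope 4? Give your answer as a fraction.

1/3

Consider each possible location of the cheque in turn.
If it is in envelope 1 (prior 1/4): the presenter opened envelope 1, so this case is ruled out; weight (1/4)·0 = 0.
If it is in any of envelopes 2, 3, and 4 (prior 1/4 each): envelope 1 is available, opened with probability 1/7; weight (1/4)·(1/7) = 1/28 each.
The weights sum to 3/28.
So P(the cheque in envelope 4 | the presenter opened envelope 1) = (1/28) / (3/28) = 1/3.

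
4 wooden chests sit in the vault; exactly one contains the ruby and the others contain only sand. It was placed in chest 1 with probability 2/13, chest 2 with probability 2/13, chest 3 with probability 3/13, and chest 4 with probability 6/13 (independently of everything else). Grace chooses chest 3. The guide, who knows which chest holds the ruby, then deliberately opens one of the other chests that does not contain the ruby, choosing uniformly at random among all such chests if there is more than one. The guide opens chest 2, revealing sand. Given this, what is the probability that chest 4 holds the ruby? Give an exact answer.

Consider each possible location of the ruby in turn.
If it is in chest 1 (prior 2/13): the guide has 2 equally likely choices, so probability 1/2; weight (2/13)·(1/2) = 1/13.
If it is in chest 2 (prior 2/13): the guide opened chest 2, so this case is ruled out; weight (2/13)·0 = 0.
If it is in chest 3 (prior 3/13): the guide has 3 equally likely choices, so probability 1/3; weight (3/13)·(1/3) = 1/13.
If it is in chest 4 (prior 6/13): the guide has 2 equally likely choices, so probability 1/2; weight (6/13)·(1/2) = 3/13.
The weights sum to 5/13.
So P(the ruby in chest 4 | the guide opened chest 2) = (3/13) / (5/13) = 3/5.

3/5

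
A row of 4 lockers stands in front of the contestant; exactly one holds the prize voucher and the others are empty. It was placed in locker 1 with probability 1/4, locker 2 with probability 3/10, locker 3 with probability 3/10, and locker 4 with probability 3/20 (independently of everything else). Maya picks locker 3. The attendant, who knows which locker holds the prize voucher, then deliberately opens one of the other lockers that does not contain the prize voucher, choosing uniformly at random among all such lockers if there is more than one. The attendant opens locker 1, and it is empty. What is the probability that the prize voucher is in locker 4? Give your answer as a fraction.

3/13

Consider each possible location of the prize voucher in turn.
If it is in locker 1 (prior 1/4): the attendant opened locker 1, so this case is ruled out; weight (1/4)·0 = 0.
If it is in locker 2 (prior 3/10): the attendant has 2 equally likely choices, so probability 1/2; weight (3/10)·(1/2) = 3/20.
If it is in locker 3 (prior 3/10): the attendant has 3 equally likely choices, so probability 1/3; weight (3/10)·(1/3) = 1/10.
If it is in locker 4 (prior 3/20): the attendant has 2 equally likely choices, so probability 1/2; weight (3/20)·(1/2) = 3/40.
The weights sum to 13/40.
So P(the prize voucher in locker 4 | the attendant opened locker 1) = (3/40) / (13/40) = 3/13.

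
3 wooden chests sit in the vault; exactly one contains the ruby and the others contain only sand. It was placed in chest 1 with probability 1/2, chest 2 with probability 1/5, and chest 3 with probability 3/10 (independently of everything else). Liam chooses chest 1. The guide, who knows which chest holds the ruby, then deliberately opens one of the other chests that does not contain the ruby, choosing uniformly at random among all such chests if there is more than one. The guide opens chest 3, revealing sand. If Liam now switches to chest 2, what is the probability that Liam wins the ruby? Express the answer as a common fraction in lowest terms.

Condition on the true location of the ruby.
If it is in chest 1 (prior 1/2): the guide has 2 equally likely choices, so probability 1/2; weight (1/2)·(1/2) = 1/4.
If it is in chest 2 (prior 1/5): the guide has no choice, probability 1; weight (1/5)·1 = 1/5.
If it is in chest 3 (prior 3/10): the guide opened chest 3, so this case is ruled out; weight (3/10)·0 = 0.
The weights sum to 9/20.
So P(the ruby in chest 2 | the guide opened chest 3) = (1/5) / (9/20) = 4/9.

4/9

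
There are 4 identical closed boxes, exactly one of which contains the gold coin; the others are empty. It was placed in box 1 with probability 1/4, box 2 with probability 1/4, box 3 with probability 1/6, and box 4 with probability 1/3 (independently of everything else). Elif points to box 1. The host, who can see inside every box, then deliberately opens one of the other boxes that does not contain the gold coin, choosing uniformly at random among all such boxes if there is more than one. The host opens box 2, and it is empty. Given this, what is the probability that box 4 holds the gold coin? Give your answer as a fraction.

1/2

Condition on the true location of the gold coin.
If it is in box 1 (prior 1/4): the host has 3 equally likely choices, so probability 1/3; weight (1/4)·(1/3) = 1/12.
If it is in box 2 (prior 1/4): the host opened box 2, so this case is ruled out; weight (1/4)·0 = 0.
If it is in box 3 (prior 1/6): the host has 2 equally likely choices, so probability 1/2; weight (1/6)·(1/2) = 1/12.
If it is in box 4 (prior 1/3): the host has 2 equally likely choices, so probability 1/2; weight (1/3)·(1/2) = 1/6.
The weights sum to 1/3.
So P(the gold coin in box 4 | the host opened box 2) = (1/6) / (1/3) = 1/2.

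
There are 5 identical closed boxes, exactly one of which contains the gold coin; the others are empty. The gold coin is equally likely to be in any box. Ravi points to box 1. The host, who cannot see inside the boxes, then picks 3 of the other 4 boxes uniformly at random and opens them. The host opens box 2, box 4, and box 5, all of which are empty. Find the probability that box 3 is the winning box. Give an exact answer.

Condition on the true location of the gold coin.
If it is in either of boxes 1 and 3 (prior 1/5 each): the host picks exactly this set with probability 1/4 regardless, and none is the prize; weight (1/5)·(1/4) = 1/20 each.
If it is in any of boxes 2, 4, and 5 (prior 1/5 each): that box was opened and seen not to hold the prize — ruled out; weight (1/5)·0 = 0 each.
The weights sum to 1/10.
So P(the gold coin in box 3 | the host opened box 2, box 4, and box 5) = (1/20) / (1/10) = 1/2.

1/2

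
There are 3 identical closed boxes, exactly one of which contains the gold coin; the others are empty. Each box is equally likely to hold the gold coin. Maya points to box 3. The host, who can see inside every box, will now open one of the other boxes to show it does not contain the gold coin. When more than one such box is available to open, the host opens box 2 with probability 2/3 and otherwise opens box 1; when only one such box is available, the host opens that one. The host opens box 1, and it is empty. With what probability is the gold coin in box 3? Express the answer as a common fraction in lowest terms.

1/4

Consider each possible location of the gold coin in turn.
If it is in box 1 (prior 1/3): the host opened box 1, so this case is ruled out; weight (1/3)·0 = 0.
If it is in box 2 (prior 1/3): only box 1 is available, probability 1; weight (1/3)·1 = 1/3.
If it is in box 3 (prior 1/3): box 2 is available but not opened, probability 1/3; weight (1/3)·(1/3) = 1/9.
The weights sum to 4/9.
So P(the gold coin in box 3 | the host opened box 1) = (1/9) / (4/9) = 1/4.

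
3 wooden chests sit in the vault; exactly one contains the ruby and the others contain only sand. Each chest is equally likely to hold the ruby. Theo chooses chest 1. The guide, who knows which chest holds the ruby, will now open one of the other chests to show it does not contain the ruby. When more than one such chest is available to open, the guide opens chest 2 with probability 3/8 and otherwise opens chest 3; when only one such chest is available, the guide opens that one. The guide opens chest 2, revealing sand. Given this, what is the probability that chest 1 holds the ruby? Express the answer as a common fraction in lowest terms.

Consider each possible location of the ruby in turn.
If it is in chest 1 (prior 1/3): chest 2 is available, opened with probability 3/8; weight (1/3)·(3/8) = 1/8.
If it is in chest 2 (prior 1/3): the guide opened chest 2, so this case is ruled out; weight (1/3)·0 = 0.
If it is in chest 3 (prior 1/3): only chest 2 is available, probability 1; weight (1/3)·1 = 1/3.
The weights sum to 11/24.
So P(the ruby in chest 1 | the guide opened chest 2) = (1/8) / (11/24) = 3/11.

3/11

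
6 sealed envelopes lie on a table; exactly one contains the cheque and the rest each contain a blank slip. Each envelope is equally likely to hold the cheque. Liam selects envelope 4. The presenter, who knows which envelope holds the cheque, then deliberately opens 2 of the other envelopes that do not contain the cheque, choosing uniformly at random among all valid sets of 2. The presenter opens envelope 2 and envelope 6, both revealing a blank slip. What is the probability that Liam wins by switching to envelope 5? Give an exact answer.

Apply Bayes' rule, conditioning on where the cheque actually is.
If it is in any of envelopes 1, 3, and 5 (prior 1/6 each): the presenter has 6 equally likely choices, so probability 1/6; weight (1/6)·(1/6) = 1/36 each.
If it is in either of envelopes 2 and 6 (prior 1/6 each): that envelope was opened and seen not to hold the prize — ruled out; weight (1/6)·0 = 0 each.
If it is in envelope 4 (prior 1/6): the presenter has 10 equally likely choices, so probability 1/10; weight (1/6)·(1/10) = 1/60.
The weights sum to 1/10.
So P(the cheque in envelope 5 | the presenter opened envelope 2 and envelope 6) = (1/36) / (1/10) = 5/18.

5/18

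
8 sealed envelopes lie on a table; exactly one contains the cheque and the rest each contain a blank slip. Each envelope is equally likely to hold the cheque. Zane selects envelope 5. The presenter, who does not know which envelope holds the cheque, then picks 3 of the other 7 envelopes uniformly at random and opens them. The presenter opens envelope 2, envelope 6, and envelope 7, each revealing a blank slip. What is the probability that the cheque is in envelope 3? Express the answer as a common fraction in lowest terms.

Because the presenter chose which envelopes to open without knowing where the cheque is, the choice is independent of the prize location. Learning that none of the 3 opened envelopes holds the cheque simply rules out those 3 locations and leaves the remaining 5 envelopes still equally likely by symmetry.
So P(the cheque in envelope 3) = 1/5.

1/5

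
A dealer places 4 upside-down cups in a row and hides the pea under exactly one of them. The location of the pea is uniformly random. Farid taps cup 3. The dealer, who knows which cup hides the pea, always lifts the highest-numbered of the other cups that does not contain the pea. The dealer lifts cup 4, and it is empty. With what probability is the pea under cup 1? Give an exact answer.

Apply Bayes' rule, conditioning on where the pea actually is.
If it is under any of cups 1, 2, and 3 (prior 1/4 each): cup 4 is the highest-numbered option available, probability 1; weight (1/4)·1 = 1/4 each.
If it is under cup 4 (prior 1/4): the dealer opened cup 4, so this case is ruled out; weight (1/4)·0 = 0.
The weights sum to 3/4.
So P(the pea under cup 1 | the dealer opened cup 4) = (1/4) / (3/4) = 1/3.

1/3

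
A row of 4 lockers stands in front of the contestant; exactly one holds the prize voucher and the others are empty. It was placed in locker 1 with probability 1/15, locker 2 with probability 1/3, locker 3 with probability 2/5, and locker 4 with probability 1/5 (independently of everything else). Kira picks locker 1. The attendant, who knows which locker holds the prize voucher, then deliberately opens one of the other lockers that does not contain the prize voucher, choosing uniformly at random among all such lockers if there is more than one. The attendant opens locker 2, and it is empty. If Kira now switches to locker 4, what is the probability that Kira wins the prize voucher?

9/29

Apply Bayes' rule, conditioning on where the prize voucher actually is.
If it is in locker 1 (prior 1/15): the attendant has 3 equally likely choices, so probability 1/3; weight (1/15)·(1/3) = 1/45.
If it is in locker 2 (prior 1/3): the attendant opened locker 2, so this case is ruled out; weight (1/3)·0 = 0.
If it is in locker 3 (prior 2/5): the attendant has 2 equally likely choices, so probability 1/2; weight (2/5)·(1/2) = 1/5.
If it is in locker 4 (prior 1/5): the attendant has 2 equally likely choices, so probability 1/2; weight (1/5)·(1/2) = 1/10.
The weights sum to 29/90.
So P(the prize voucher in locker 4 | the attendant opened locker 2) = (1/10) / (29/90) = 9/29.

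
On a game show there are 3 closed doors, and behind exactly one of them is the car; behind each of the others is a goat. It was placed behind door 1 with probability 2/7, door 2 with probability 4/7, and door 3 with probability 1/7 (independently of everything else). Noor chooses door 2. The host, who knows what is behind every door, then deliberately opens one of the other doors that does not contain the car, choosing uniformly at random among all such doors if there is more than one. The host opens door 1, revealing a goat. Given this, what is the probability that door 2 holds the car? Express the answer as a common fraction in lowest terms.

Apply Bayes' rule, conditioning on where the car actually is.
If it is behind door 1 (prior 2/7): the host opened door 1, so this case is ruled out; weight (2/7)·0 = 0.
If it is behind door 2 (prior 4/7): the host has 2 equally likely choices, so probability 1/2; weight (4/7)·(1/2) = 2/7.
If it is behind door 3 (prior 1/7): the host has no choice, probability 1; weight (1/7)·1 = 1/7.
The weights sum to 3/7.
So P(the car behind door 2 | the host opened door 1) = (2/7) / (3/7) = 2/3.

2/3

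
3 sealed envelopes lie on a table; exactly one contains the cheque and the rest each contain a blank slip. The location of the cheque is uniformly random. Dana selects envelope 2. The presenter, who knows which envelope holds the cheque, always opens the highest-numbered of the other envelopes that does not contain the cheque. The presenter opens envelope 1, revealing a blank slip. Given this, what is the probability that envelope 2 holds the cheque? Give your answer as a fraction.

0

Apply Bayes' rule, conditioning on where the cheque actually is.
If it is in envelope 1 (prior 1/3): the presenter opened envelope 1, so this case is ruled out; weight (1/3)·0 = 0.
If it is in envelope 2 (prior 1/3): the presenter would have opened envelope 3 instead, probability 0; weight (1/3)·0 = 0.
If it is in envelope 3 (prior 1/3): envelope 1 is the highest-numbered option available, probability 1; weight (1/3)·1 = 1/3.
The weights sum to 1/3.
So P(the cheque in envelope 2 | the presenter opened envelope 1) = 0 / (1/3) = 0.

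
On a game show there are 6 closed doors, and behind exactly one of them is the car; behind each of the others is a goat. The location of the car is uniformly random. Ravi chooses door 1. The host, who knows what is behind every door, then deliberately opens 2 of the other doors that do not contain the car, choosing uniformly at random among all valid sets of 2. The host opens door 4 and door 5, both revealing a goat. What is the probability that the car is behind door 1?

Apply Bayes' rule, conditioning on where the car actually is.
If it is behind door 1 (prior 1/6): the host has 10 equally likely choices, so probability 1/10; weight (1/6)·(1/10) = 1/60.
If it is behind any of doors 2, 3, and 6 (prior 1/6 each): the host has 6 equally likely choices, so probability 1/6; weight (1/6)·(1/6) = 1/36 each.
If it is behind either of doors 4 and 5 (prior 1/6 each): that door was opened and seen not to hold the prize — ruled out; weight (1/6)·0 = 0 each.
The weights sum to 1/10.
So P(the car behind door 1 | the host opened door 4 and door 5) = (1/60) / (1/10) = 1/6.

1/6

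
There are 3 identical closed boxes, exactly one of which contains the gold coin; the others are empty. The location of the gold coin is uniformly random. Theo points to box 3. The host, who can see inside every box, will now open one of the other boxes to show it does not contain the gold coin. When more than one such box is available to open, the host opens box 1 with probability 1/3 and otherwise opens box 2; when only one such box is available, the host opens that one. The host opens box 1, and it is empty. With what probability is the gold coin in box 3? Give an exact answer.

1/4

Consider each possible location of the gold coin in turn.
If it is in box 1 (prior 1/3): the host opened box 1, so this case is ruled out; weight (1/3)·0 = 0.
If it is in box 2 (prior 1/3): only box 1 is available, probability 1; weight (1/3)·1 = 1/3.
If it is in box 3 (prior 1/3): box 1 is available, opened with probability 1/3; weight (1/3)·(1/3) = 1/9.
The weights sum to 4/9.
So P(the gold coin in box 3 | the host opened box 1) = (1/9) / (4/9) = 1/4.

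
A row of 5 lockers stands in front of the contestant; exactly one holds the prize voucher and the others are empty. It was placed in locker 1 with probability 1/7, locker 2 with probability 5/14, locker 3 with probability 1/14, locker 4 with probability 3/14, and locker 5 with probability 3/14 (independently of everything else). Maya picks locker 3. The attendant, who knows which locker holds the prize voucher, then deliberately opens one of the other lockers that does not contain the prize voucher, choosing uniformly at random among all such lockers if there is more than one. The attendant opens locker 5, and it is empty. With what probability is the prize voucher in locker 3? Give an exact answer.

3/43

Consider each possible location of the prize voucher in turn.
If it is in locker 1 (prior 1/7): the attendant has 3 equally likely choices, so probability 1/3; weight (1/7)·(1/3) = 1/21.
If it is in locker 2 (prior 5/14): the attendant has 3 equally likely choices, so probability 1/3; weight (5/14)·(1/3) = 5/42.
If it is in locker 3 (prior 1/14): the attendant has 4 equally likely choices, so probability 1/4; weight (1/14)·(1/4) = 1/56.
If it is in locker 4 (prior 3/14): the attendant has 3 equally likely choices, so probability 1/3; weight (3/14)·(1/3) = 1/14.
If it is in locker 5 (prior 3/14): the attendant opened locker 5, so this case is ruled out; weight (3/14)·0 = 0.
The weights sum to 43/168.
So P(the prize voucher in locker 3 | the attendant opened locker 5) = (1/56) / (43/168) = 3/43.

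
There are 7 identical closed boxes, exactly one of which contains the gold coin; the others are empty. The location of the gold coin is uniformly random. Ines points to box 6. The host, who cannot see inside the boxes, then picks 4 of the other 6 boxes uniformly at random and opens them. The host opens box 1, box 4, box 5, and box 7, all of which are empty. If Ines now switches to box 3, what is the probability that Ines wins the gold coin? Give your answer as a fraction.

1/3

Because the host chose which boxes to open without knowing where the gold coin is, the choice is independent of the prize location. Learning that none of the 4 opened boxes holds the gold coin simply rules out those 4 locations and leaves the remaining 3 boxes still equally likely by symmetry.
So P(the gold coin in box 3) = 1/3.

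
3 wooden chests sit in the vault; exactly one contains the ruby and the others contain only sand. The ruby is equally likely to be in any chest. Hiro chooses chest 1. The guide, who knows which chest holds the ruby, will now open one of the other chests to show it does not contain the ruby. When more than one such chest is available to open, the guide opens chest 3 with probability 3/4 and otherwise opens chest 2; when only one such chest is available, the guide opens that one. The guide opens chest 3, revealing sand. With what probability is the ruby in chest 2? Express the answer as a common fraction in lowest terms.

Condition on the true location of the ruby.
If it is in chest 1 (prior 1/3): chest 3 is available, opened with probability 3/4; weight (1/3)·(3/4) = 1/4.
If it is in chest 2 (prior 1/3): only chest 3 is available, probability 1; weight (1/3)·1 = 1/3.
If it is in chest 3 (prior 1/3): the guide opened chest 3, so this case is ruled out; weight (1/3)·0 = 0.
The weights sum to 7/12.
So P(the ruby in chest 2 | the guide opened chest 3) = (1/3) / (7/12) = 4/7.

4/7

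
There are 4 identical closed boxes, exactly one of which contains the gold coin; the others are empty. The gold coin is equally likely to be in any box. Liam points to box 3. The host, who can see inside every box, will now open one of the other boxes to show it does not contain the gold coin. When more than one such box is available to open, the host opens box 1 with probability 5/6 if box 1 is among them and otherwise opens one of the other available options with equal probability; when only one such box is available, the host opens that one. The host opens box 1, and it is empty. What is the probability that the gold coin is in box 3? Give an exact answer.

1/3

Consider each possible location of the gold coin in turn.
If it is in box 1 (prior 1/4): the host opened box 1, so this case is ruled out; weight (1/4)·0 = 0.
If it is in any of boxes 2, 3, and 4 (prior 1/4 each): box 1 is available, opened with probability 5/6; weight (1/4)·(5/6) = 5/24 each.
The weights sum to 5/8.
So P(the gold coin in box 3 | the host opened box 1) = (5/24) / (5/8) = 1/3.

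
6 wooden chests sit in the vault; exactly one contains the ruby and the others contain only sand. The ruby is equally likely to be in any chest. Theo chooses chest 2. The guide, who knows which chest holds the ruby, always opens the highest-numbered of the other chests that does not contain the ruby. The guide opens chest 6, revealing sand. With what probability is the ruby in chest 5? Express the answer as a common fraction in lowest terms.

Consider each possible location of the ruby in turn.
If it is in any of chests 1, 2, 3, 4, and 5 (prior 1/6 each): chest 6 is the highest-numbered option available, probability 1; weight (1/6)·1 = 1/6 each.
If it is in chest 6 (prior 1/6): the guide opened chest 6, so this case is ruled out; weight (1/6)·0 = 0.
The weights sum to 5/6.
So P(the ruby in chest 5 | the guide opened chest 6) = (1/6) / (5/6) = 1/5.

1/5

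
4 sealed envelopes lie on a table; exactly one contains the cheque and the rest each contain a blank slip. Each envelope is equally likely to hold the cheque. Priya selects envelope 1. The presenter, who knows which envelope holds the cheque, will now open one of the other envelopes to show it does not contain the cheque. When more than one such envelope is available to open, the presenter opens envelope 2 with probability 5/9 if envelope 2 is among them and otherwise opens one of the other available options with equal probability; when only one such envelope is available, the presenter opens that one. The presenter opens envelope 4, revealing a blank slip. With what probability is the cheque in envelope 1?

Condition on the true location of the cheque.
If it is in envelope 1 (prior 1/4): envelope 2 is available but not opened; envelope 4 gets probability (1 − 5/9)/2 = 2/9; weight (1/4)·(2/9) = 1/18.
If it is in envelope 2 (prior 1/4): envelope 2 holds the prize so is unavailable; the presenter chooses uniformly among the 2 others, probability 1/2; weight (1/4)·(1/2) = 1/8.
If it is in envelope 3 (prior 1/4): envelope 2 is available but not opened, probability 4/9; weight (1/4)·(4/9) = 1/9.
If it is in envelope 4 (prior 1/4): the presenter opened envelope 4, so this case is ruled out; weight (1/4)·0 = 0.
The weights sum to 7/24.
So P(the cheque in envelope 1 | the presenter opened envelope 4) = (1/18) / (7/24) = 4/21.

4/21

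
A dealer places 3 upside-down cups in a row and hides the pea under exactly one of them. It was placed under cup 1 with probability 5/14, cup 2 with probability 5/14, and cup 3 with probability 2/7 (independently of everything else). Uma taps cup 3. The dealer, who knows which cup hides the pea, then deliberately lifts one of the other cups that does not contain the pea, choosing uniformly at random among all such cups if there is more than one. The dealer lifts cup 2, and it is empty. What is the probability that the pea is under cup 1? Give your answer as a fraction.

5/7

Condition on the true location of the pea.
If it is under cup 1 (prior 5/14): the dealer has no choice, probability 1; weight (5/14)·1 = 5/14.
If it is under cup 2 (prior 5/14): the dealer opened cup 2, so this case is ruled out; weight (5/14)·0 = 0.
If it is under cup 3 (prior 2/7): the dealer has 2 equally likely choices, so probability 1/2; weight (2/7)·(1/2) = 1/7.
The weights sum to 1/2.
So P(the pea under cup 1 | the dealer opened cup 2) = (5/14) / (1/2) = 5/7.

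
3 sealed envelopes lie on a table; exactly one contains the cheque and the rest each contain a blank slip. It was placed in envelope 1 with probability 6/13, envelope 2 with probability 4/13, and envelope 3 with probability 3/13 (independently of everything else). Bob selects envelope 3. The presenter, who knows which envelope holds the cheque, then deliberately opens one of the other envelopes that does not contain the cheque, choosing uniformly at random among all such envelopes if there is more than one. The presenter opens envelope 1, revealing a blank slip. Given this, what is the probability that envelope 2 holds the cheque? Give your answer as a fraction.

Condition on the true location of the cheque.
If it is in envelope 1 (prior 6/13): the presenter opened envelope 1, so this case is ruled out; weight (6/13)·0 = 0.
If it is in envelope 2 (prior 4/13): the presenter has no choice, probability 1; weight (4/13)·1 = 4/13.
If it is in envelope 3 (prior 3/13): the presenter has 2 equally likely choices, so probability 1/2; weight (3/13)·(1/2) = 3/26.
The weights sum to 11/26.
So P(the cheque in envelope 2 | the presenter opened envelope 1) = (4/13) / (11/26) = 8/11.

8/11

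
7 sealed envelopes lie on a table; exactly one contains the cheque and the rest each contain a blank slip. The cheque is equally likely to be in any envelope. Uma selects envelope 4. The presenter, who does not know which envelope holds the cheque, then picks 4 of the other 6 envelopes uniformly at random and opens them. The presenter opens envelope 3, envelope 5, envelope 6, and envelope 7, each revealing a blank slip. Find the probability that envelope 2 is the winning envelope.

Because the presenter chose which envelopes to open without knowing where the cheque is, the choice is independent of the prize location. Learning that none of the 4 opened envelopes holds the cheque simply rules out those 4 locations and leaves the remaining 3 envelopes still equally likely by symmetry.
So P(the cheque in envelope 2) = 1/3.

1/3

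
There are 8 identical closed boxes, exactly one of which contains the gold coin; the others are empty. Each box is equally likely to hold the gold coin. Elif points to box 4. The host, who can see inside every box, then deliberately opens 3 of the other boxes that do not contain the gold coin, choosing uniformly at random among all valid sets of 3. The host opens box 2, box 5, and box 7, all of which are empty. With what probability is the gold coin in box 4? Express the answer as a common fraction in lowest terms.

Consider each possible location of the gold coin in turn.
If it is in any of boxes 1, 3, 6, and 8 (prior 1/8 each): the host has 20 equally likely choices, so probability 1/20; weight (1/8)·(1/20) = 1/160 each.
If it is in any of boxes 2, 5, and 7 (prior 1/8 each): that box was opened and seen not to hold the prize — ruled out; weight (1/8)·0 = 0 each.
If it is in box 4 (prior 1/8): the host has 35 equally likely choices, so probability 1/35; weight (1/8)·(1/35) = 1/280.
The weights sum to 1/35.
So P(the gold coin in box 4 | the host opened box 2, box 5, and box 7) = (1/280) / (1/35) = 1/8.

1/8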